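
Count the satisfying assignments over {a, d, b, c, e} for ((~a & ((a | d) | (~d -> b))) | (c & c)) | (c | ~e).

Initial set: {(((~a & ((a | d) | (~d -> b))) | (c & c)) | (c | ~e))}.
(((~a & ((a | d) | (~d -> b))) | (c & c)) | (c | ~e)): β-rule — branch into ((~a & ((a | d) | (~d -> b))) | (c & c))  //  (c | ~e).
  branch 1 (add ((~a & ((a | d) | (~d -> b))) | (c & c))):
    ((~a & ((a | d) | (~d -> b))) | (c & c)): β-rule — branch into (~a & ((a | d) | (~d -> b)))  //  (c & c).
      branch 1.1 (add (~a & ((a | d) | (~d -> b)))):
        (~a & ((a | d) | (~d -> b))): α-rule — add ~a, ((a | d) | (~d -> b)).
        ((a | d) | (~d -> b)): β-rule — branch into (a | d)  //  (~d -> b).
          branch 1.1.1 (add (a | d)):
            (a | d): β-rule — branch into a  //  d.
              branch 1.1.1.1 (add a):
                × closes — contains both a and ~a.
              branch 1.1.1.2 (add d):
                ○ open, literals {a=0, d=1}.
          branch 1.1.2 (add (~d -> b)):
            (~d -> b): β-rule — branch into ~~d  //  b.
              branch 1.1.2.1 (add ~~d):
                ○ open, literals {a=0, d=1}.
              branch 1.1.2.2 (add b):
                ○ open, literals {a=0, b=1}.
      branch 1.2 (add (c & c)):
        (c & c): α-rule — add c, c.
        ○ open, literals {c=1}.
  branch 2 (add (c | ~e)):
    (c | ~e): β-rule — branch into c  //  ~e.
      branch 2.1 (add c):
        ○ open, literals {c=1}.
      branch 2.2 (add ~e):
        ○ open, literals {e=0}.
1 branch closed, 6 open.
Each open branch fixes some atoms; the unmentioned ones are free. Counting distinct full assignments: branch {a=0, d=1} (b, c, e) contributes 8 new; branch {a=0, d=1} (b, c, e) contributes 0 new; branch {a=0, b=1} (d, c, e) contributes 4 new; branch {c=1} (a, d, b, e) contributes 10 new; branch {c=1} (a, d, b, e) contributes 0 new; branch {e=0} (a, d, b, c) contributes 5 new. Total: 27.

27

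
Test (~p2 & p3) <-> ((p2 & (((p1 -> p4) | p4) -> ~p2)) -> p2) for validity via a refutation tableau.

Assume the negation and expand:
Initial set: {~((~p2 & p3) <-> ((p2 & (((p1 -> p4) | p4) -> ~p2)) -> p2))}.
~((~p2 & p3) <-> ((p2 & (((p1 -> p4) | p4) -> ~p2)) -> p2)): β-rule — branch into (~p2 & p3), ~((p2 & (((p1 -> p4) | p4) -> ~p2)) -> p2)  //  ~(~p2 & p3), ((p2 & (((p1 -> p4) | p4) -> ~p2)) -> p2).
  branch 1 (add (~p2 & p3), ~((p2 & (((p1 -> p4) | p4) -> ~p2)) -> p2)):
    (~p2 & p3): α-rule — add ~p2, p3.
    ~((p2 & (((p1 -> p4) | p4) -> ~p2)) -> p2): α-rule — add (p2 & (((p1 -> p4) | p4) -> ~p2)), ~p2.
    (p2 & (((p1 -> p4) | p4) -> ~p2)): α-rule — add p2, (((p1 -> p4) | p4) -> ~p2).
    × closes — contains both p2 and ~p2.
  branch 2 (add ~(~p2 & p3), ((p2 & (((p1 -> p4) | p4) -> ~p2)) -> p2)):
    ~(~p2 & p3): β-rule — branch into ~~p2  //  ~p3.
      branch 2.1 (add ~~p2):
        ((p2 & (((p1 -> p4) | p4) -> ~p2)) -> p2): β-rule — branch into ~(p2 & (((p1 -> p4) | p4) -> ~p2))  //  p2.
          branch 2.1.1 (add ~(p2 & (((p1 -> p4) | p4) -> ~p2))):
            ~(p2 & (((p1 -> p4) | p4) -> ~p2)): β-rule — branch into ~p2  //  ~(((p1 -> p4) | p4) -> ~p2).
              branch 2.1.1.1 (add ~p2):
                × closes — contains both p2 and ~p2.
              branch 2.1.1.2 (add ~(((p1 -> p4) | p4) -> ~p2)):
                ~(((p1 -> p4) | p4) -> ~p2): α-rule — add ((p1 -> p4) | p4), ~~p2.
                ((p1 -> p4) | p4): β-rule — branch into (p1 -> p4)  //  p4.
                  branch 2.1.1.2.1 (add (p1 -> p4)):
                    (p1 -> p4): β-rule — branch into ~p1  //  p4.
                      branch 2.1.1.2.1.1 (add ~p1):
                        ○ open, literals {p1=F, p2=T}.
                      branch 2.1.1.2.1.2 (add p4):
                        ○ open, literals {p2=T, p4=T}.
                  branch 2.1.1.2.2 (add p4):
                    ○ open, literals {p2=T, p4=T}.
          branch 2.1.2 (add p2):
            ○ open, literals {p2=T}.
      branch 2.2 (add ~p3):
        ((p2 & (((p1 -> p4) | p4) -> ~p2)) -> p2): β-rule — branch into ~(p2 & (((p1 -> p4) | p4) -> ~p2))  //  p2.
          branch 2.2.1 (add ~(p2 & (((p1 -> p4) | p4) -> ~p2))):
            ~(p2 & (((p1 -> p4) | p4) -> ~p2)): β-rule — branch into ~p2  //  ~(((p1 -> p4) | p4) -> ~p2).
              branch 2.2.1.1 (add ~p2):
                ○ open, literals {p2=F, p3=F}.
              branch 2.2.1.2 (add ~(((p1 -> p4) | p4) -> ~p2)):
                ~(((p1 -> p4) | p4) -> ~p2): α-rule — add ((p1 -> p4) | p4), ~~p2.
                ((p1 -> p4) | p4): β-rule — branch into (p1 -> p4)  //  p4.
                  branch 2.2.1.2.1 (add (p1 -> p4)):
                    (p1 -> p4): β-rule — branch into ~p1  //  p4.
                      branch 2.2.1.2.1.1 (add ~p1):
                        ○ open, literals {p1=F, p2=T, p3=F}.
                      branch 2.2.1.2.1.2 (add p4):
                        ○ open, literals {p2=T, p3=F, p4=T}.
                  branch 2.2.1.2.2 (add p4):
                    ○ open, literals {p2=T, p3=F, p4=T}.
          branch 2.2.2 (add p2):
            ○ open, literals {p2=T, p3=F}.
2 branches closed, 9 open.
An open branch gives a countermodel: p1=F, p2=T (unmentioned atoms arbitrary); under it the original formula is false.

Not valid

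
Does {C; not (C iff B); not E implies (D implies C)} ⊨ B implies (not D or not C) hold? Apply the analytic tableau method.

Yes

Initial set: {C; not (C iff B); (not E implies (D implies C)); not (B implies (not D or not C))}.
not (B implies (not D or not C)): α-rule — add B, not (not D or not C).
not (not D or not C): α-rule — add not not D, not not C.
not (C iff B): β-rule — branch into C, not B  //  not C, B.
  branch 1 (add C, not B):
    × closes — contains both B and not B.
  branch 2 (add not C, B):
    × closes — contains both C and not C.
All 2 branches close.
Every branch closed, so the premises entail the conclusion.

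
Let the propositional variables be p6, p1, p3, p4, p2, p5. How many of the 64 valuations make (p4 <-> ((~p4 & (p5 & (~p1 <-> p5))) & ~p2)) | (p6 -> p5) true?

Initial set: {((p4 <-> ((~p4 & (p5 & (~p1 <-> p5))) & ~p2)) | (p6 -> p5))}.
((p4 <-> ((~p4 & (p5 & (~p1 <-> p5))) & ~p2)) | (p6 -> p5)): β-rule — branch into (p4 <-> ((~p4 & (p5 & (~p1 <-> p5))) & ~p2))  //  (p6 -> p5).
  branch 1 (add (p4 <-> ((~p4 & (p5 & (~p1 <-> p5))) & ~p2))):
    (p4 <-> ((~p4 & (p5 & (~p1 <-> p5))) & ~p2)): β-rule — branch into p4, ((~p4 & (p5 & (~p1 <-> p5))) & ~p2)  //  ~p4, ~((~p4 & (p5 & (~p1 <-> p5))) & ~p2).
      branch 1.1 (add p4, ((~p4 & (p5 & (~p1 <-> p5))) & ~p2)):
        ((~p4 & (p5 & (~p1 <-> p5))) & ~p2): α-rule — add (~p4 & (p5 & (~p1 <-> p5))), ~p2.
        (~p4 & (p5 & (~p1 <-> p5))): α-rule — add ~p4, (p5 & (~p1 <-> p5)).
        × closes — contains both p4 and ~p4.
      branch 1.2 (add ~p4, ~((~p4 & (p5 & (~p1 <-> p5))) & ~p2)):
        ~((~p4 & (p5 & (~p1 <-> p5))) & ~p2): β-rule — branch into ~(~p4 & (p5 & (~p1 <-> p5)))  //  ~~p2.
          branch 1.2.1 (add ~(~p4 & (p5 & (~p1 <-> p5)))):
            ~(~p4 & (p5 & (~p1 <-> p5))): β-rule — branch into ~~p4  //  ~(p5 & (~p1 <-> p5)).
              branch 1.2.1.1 (add ~~p4):
                × closes — contains both p4 and ~p4.
              branch 1.2.1.2 (add ~(p5 & (~p1 <-> p5))):
                ~(p5 & (~p1 <-> p5)): β-rule — branch into ~p5  //  ~(~p1 <-> p5).
                  branch 1.2.1.2.1 (add ~p5):
                    ○ open, literals {p4=F, p5=F}.
                  branch 1.2.1.2.2 (add ~(~p1 <-> p5)):
                    ~(~p1 <-> p5): β-rule — branch into ~p1, ~p5  //  ~~p1, p5.
                      branch 1.2.1.2.2.1 (add ~p1, ~p5):
                        ○ open, literals {p1=F, p4=F, p5=F}.
                      branch 1.2.1.2.2.2 (add ~~p1, p5):
                        ○ open, literals {p1=T, p4=F, p5=T}.
          branch 1.2.2 (add ~~p2):
            ○ open, literals {p2=T, p4=F}.
  branch 2 (add (p6 -> p5)):
    (p6 -> p5): β-rule — branch into ~p6  //  p5.
      branch 2.1 (add ~p6):
        ○ open, literals {p6=F}.
      branch 2.2 (add p5):
        ○ open, literals {p5=T}.
2 branches closed, 6 open.
Each open branch fixes some atoms; the unmentioned ones are free. Counting distinct full assignments: branch {p4=F, p5=F} (p6, p1, p3, p2) contributes 16 new; branch {p1=F, p4=F, p5=F} (p6, p3, p2) contributes 0 new; branch {p1=T, p4=F, p5=T} (p6, p3, p2) contributes 8 new; branch {p2=T, p4=F} (p6, p1, p3, p5) contributes 4 new; branch {p6=F} (p1, p3, p4, p2, p5) contributes 18 new; branch {p5=T} (p6, p1, p3, p4, p2) contributes 10 new. Total: 56.

56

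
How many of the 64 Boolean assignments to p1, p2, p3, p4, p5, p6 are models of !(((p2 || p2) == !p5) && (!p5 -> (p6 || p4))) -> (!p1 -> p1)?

46

Initial set: {(!(((p2 || p2) == !p5) && (!p5 -> (p6 || p4))) -> (!p1 -> p1))}.
(!(((p2 || p2) == !p5) && (!p5 -> (p6 || p4))) -> (!p1 -> p1)): β-rule — branch into !!(((p2 || p2) == !p5) && (!p5 -> (p6 || p4)))  //  (!p1 -> p1).
  branch 1 (add !!(((p2 || p2) == !p5) && (!p5 -> (p6 || p4)))):
    !!(((p2 || p2) == !p5) && (!p5 -> (p6 || p4))): α-rule — add ((p2 || p2) == !p5), (!p5 -> (p6 || p4)).
    ((p2 || p2) == !p5): β-rule — branch into (p2 || p2), !p5  //  !(p2 || p2), !!p5.
      branch 1.1 (add (p2 || p2), !p5):
        (!p5 -> (p6 || p4)): β-rule — branch into !!p5  //  (p6 || p4).
          branch 1.1.1 (add !!p5):
            × closes — contains both p5 and !p5.
          branch 1.1.2 (add (p6 || p4)):
            (p2 || p2): β-rule — branch into p2  //  p2.
              branch 1.1.2.1 (add p2):
                (p6 || p4): β-rule — branch into p6  //  p4.
                  branch 1.1.2.1.1 (add p6):
                    ○ open, literals {p2=1, p5=0, p6=1}.
                  branch 1.1.2.1.2 (add p4):
                    ○ open, literals {p2=1, p4=1, p5=0}.
              branch 1.1.2.2 (add p2):
                (p6 || p4): β-rule — branch into p6  //  p4.
                  branch 1.1.2.2.1 (add p6):
                    ○ open, literals {p2=1, p5=0, p6=1}.
                  branch 1.1.2.2.2 (add p4):
                    ○ open, literals {p2=1, p4=1, p5=0}.
      branch 1.2 (add !(p2 || p2), !!p5):
        !(p2 || p2): α-rule — add !p2, !p2.
        (!p5 -> (p6 || p4)): β-rule — branch into !!p5  //  (p6 || p4).
          branch 1.2.1 (add !!p5):
            ○ open, literals {p2=0, p5=1}.
          branch 1.2.2 (add (p6 || p4)):
            (p6 || p4): β-rule — branch into p6  //  p4.
              branch 1.2.2.1 (add p6):
                ○ open, literals {p2=0, p5=1, p6=1}.
              branch 1.2.2.2 (add p4):
                ○ open, literals {p2=0, p4=1, p5=1}.
  branch 2 (add (!p1 -> p1)):
    (!p1 -> p1): β-rule — branch into !!p1  //  p1.
      branch 2.1 (add !!p1):
        ○ open, literals {p1=1}.
      branch 2.2 (add p1):
        ○ open, literals {p1=1}.
1 branch closed, 9 open.
Each open branch fixes some atoms; the unmentioned ones are free. Counting distinct full assignments: branch {p2=1, p5=0, p6=1} (p1, p3, p4) contributes 8 new; branch {p2=1, p4=1, p5=0} (p1, p3, p6) contributes 4 new; branch {p2=1, p5=0, p6=1} (p1, p3, p4) contributes 0 new; branch {p2=1, p4=1, p5=0} (p1, p3, p6) contributes 0 new; branch {p2=0, p5=1} (p1, p3, p4, p6) contributes 16 new; branch {p2=0, p5=1, p6=1} (p1, p3, p4) contributes 0 new; branch {p2=0, p4=1, p5=1} (p1, p3, p6) contributes 0 new; branch {p1=1} (p2, p3, p4, p5, p6) contributes 18 new; branch {p1=1} (p2, p3, p4, p5, p6) contributes 0 new. Total: 46.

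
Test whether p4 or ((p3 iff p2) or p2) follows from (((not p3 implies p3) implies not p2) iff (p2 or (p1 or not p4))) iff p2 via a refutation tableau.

Initial set: {((((not p3 implies p3) implies not p2) iff (p2 or (p1 or not p4))) iff p2); not (p4 or ((p3 iff p2) or p2))}.
not (p4 or ((p3 iff p2) or p2)): α-rule — add not p4, not ((p3 iff p2) or p2).
not ((p3 iff p2) or p2): α-rule — add not (p3 iff p2), not p2.
((((not p3 implies p3) implies not p2) iff (p2 or (p1 or not p4))) iff p2): β-rule — branch into (((not p3 implies p3) implies not p2) iff (p2 or (p1 or not p4))), p2  //  not (((not p3 implies p3) implies not p2) iff (p2 or (p1 or not p4))), not p2.
  branch 1 (add (((not p3 implies p3) implies not p2) iff (p2 or (p1 or not p4))), p2):
    × closes — contains both p2 and not p2.
  branch 2 (add not (((not p3 implies p3) implies not p2) iff (p2 or (p1 or not p4))), not p2):
    not (p3 iff p2): β-rule — branch into p3, not p2  //  not p3, p2.
      branch 2.1 (add p3, not p2):
        not (((not p3 implies p3) implies not p2) iff (p2 or (p1 or not p4))): β-rule — branch into ((not p3 implies p3) implies not p2), not (p2 or (p1 or not p4))  //  not ((not p3 implies p3) implies not p2), (p2 or (p1 or not p4)).
          branch 2.1.1 (add ((not p3 implies p3) implies not p2), not (p2 or (p1 or not p4))):
            not (p2 or (p1 or not p4)): α-rule — add not p2, not (p1 or not p4).
            not (p1 or not p4): α-rule — add not p1, not not p4.
            × closes — contains both p4 and not p4.
          branch 2.1.2 (add not ((not p3 implies p3) implies not p2), (p2 or (p1 or not p4))):
            not ((not p3 implies p3) implies not p2): α-rule — add (not p3 implies p3), not not p2.
            × closes — contains both p2 and not p2.
      branch 2.2 (add not p3, p2):
        × closes — contains both p2 and not p2.
All 4 branches close.
Every branch closed, so the premises entail the conclusion.

Yes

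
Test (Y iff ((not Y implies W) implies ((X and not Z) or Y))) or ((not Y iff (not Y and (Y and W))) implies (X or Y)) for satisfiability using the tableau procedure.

Initial set: {((Y iff ((not Y implies W) implies ((X and not Z) or Y))) or ((not Y iff (not Y and (Y and W))) implies (X or Y)))}.
((Y iff ((not Y implies W) implies ((X and not Z) or Y))) or ((not Y iff (not Y and (Y and W))) implies (X or Y))): β-rule — branch into (Y iff ((not Y implies W) implies ((X and not Z) or Y)))  //  ((not Y iff (not Y and (Y and W))) implies (X or Y)).
  branch 1 (add (Y iff ((not Y implies W) implies ((X and not Z) or Y)))):
    (Y iff ((not Y implies W) implies ((X and not Z) or Y))): β-rule — branch into Y, ((not Y implies W) implies ((X and not Z) or Y))  //  not Y, not ((not Y implies W) implies ((X and not Z) or Y)).
      branch 1.1 (add Y, ((not Y implies W) implies ((X and not Z) or Y))):
        ((not Y implies W) implies ((X and not Z) or Y)): β-rule — branch into not (not Y implies W)  //  ((X and not Z) or Y).
          branch 1.1.1 (add not (not Y implies W)):
            not (not Y implies W): α-rule — add not Y, not W.
            × closes — contains both Y and not Y.
          branch 1.1.2 (add ((X and not Z) or Y)):
            ((X and not Z) or Y): β-rule — branch into (X and not Z)  //  Y.
              branch 1.1.2.1 (add (X and not Z)):
                (X and not Z): α-rule — add X, not Z.
                ○ open, literals {X=T, Y=T, Z=F}.
              branch 1.1.2.2 (add Y):
                ○ open, literals {Y=T}.
      branch 1.2 (add not Y, not ((not Y implies W) implies ((X and not Z) or Y))):
        not ((not Y implies W) implies ((X and not Z) or Y)): α-rule — add (not Y implies W), not ((X and not Z) or Y).
        not ((X and not Z) or Y): α-rule — add not (X and not Z), not Y.
        (not Y implies W): β-rule — branch into not not Y  //  W.
          branch 1.2.1 (add not not Y):
            × closes — contains both Y and not Y.
          branch 1.2.2 (add W):
            not (X and not Z): β-rule — branch into not X  //  not not Z.
              branch 1.2.2.1 (add not X):
                ○ open, literals {W=T, X=F, Y=F}.
              branch 1.2.2.2 (add not not Z):
                ○ open, literals {W=T, Y=F, Z=T}.
  branch 2 (add ((not Y iff (not Y and (Y and W))) implies (X or Y))):
    ((not Y iff (not Y and (Y and W))) implies (X or Y)): β-rule — branch into not (not Y iff (not Y and (Y and W)))  //  (X or Y).
      branch 2.1 (add not (not Y iff (not Y and (Y and W)))):
        not (not Y iff (not Y and (Y and W))): β-rule — branch into not Y, not (not Y and (Y and W))  //  not not Y, (not Y and (Y and W)).
          branch 2.1.1 (add not Y, not (not Y and (Y and W))):
            not (not Y and (Y and W)): β-rule — branch into not not Y  //  not (Y and W).
              branch 2.1.1.1 (add not not Y):
                × closes — contains both Y and not Y.
              branch 2.1.1.2 (add not (Y and W)):
                not (Y and W): β-rule — branch into not Y  //  not W.
                  branch 2.1.1.2.1 (add not Y):
                    ○ open, literals {Y=F}.
                  branch 2.1.1.2.2 (add not W):
                    ○ open, literals {W=F, Y=F}.
          branch 2.1.2 (add not not Y, (not Y and (Y and W))):
            (not Y and (Y and W)): α-rule — add not Y, (Y and W).
            × closes — contains both Y and not Y.
      branch 2.2 (add (X or Y)):
        (X or Y): β-rule — branch into X  //  Y.
          branch 2.2.1 (add X):
            ○ open, literals {X=T}.
          branch 2.2.2 (add Y):
            ○ open, literals {Y=T}.
4 branches closed, 8 open.
An open branch gives a satisfying assignment: X=T, Y=T, Z=F.

Satisfiable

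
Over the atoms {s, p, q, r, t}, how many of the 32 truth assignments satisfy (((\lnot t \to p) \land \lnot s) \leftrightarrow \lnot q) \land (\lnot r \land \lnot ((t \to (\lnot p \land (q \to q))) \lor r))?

2

Initial set: {((((\lnot t \to p) \land \lnot s) \leftrightarrow \lnot q) \land (\lnot r \land \lnot ((t \to (\lnot p \land (q \to q))) \lor r)))}.
((((\lnot t \to p) \land \lnot s) \leftrightarrow \lnot q) \land (\lnot r \land \lnot ((t \to (\lnot p \land (q \to q))) \lor r))): α-rule — add (((\lnot t \to p) \land \lnot s) \leftrightarrow \lnot q), (\lnot r \land \lnot ((t \to (\lnot p \land (q \to q))) \lor r)).
(\lnot r \land \lnot ((t \to (\lnot p \land (q \to q))) \lor r)): α-rule — add \lnot r, \lnot ((t \to (\lnot p \land (q \to q))) \lor r).
\lnot ((t \to (\lnot p \land (q \to q))) \lor r): α-rule — add \lnot (t \to (\lnot p \land (q \to q))), \lnot r.
\lnot (t \to (\lnot p \land (q \to q))): α-rule — add t, \lnot (\lnot p \land (q \to q)).
(((\lnot t \to p) \land \lnot s) \leftrightarrow \lnot q): β-rule — branch into ((\lnot t \to p) \land \lnot s), \lnot q  //  \lnot ((\lnot t \to p) \land \lnot s), \lnot \lnot q.
  branch 1 (add ((\lnot t \to p) \land \lnot s), \lnot q):
    ((\lnot t \to p) \land \lnot s): α-rule — add (\lnot t \to p), \lnot s.
    \lnot (\lnot p \land (q \to q)): β-rule — branch into \lnot \lnot p  //  \lnot (q \to q).
      branch 1.1 (add \lnot \lnot p):
        (\lnot t \to p): β-rule — branch into \lnot \lnot t  //  p.
          branch 1.1.1 (add \lnot \lnot t):
            ○ open, literals {p=true, q=false, r=false, s=false, t=true}.
          branch 1.1.2 (add p):
            ○ open, literals {p=true, q=false, r=false, s=false, t=true}.
      branch 1.2 (add \lnot (q \to q)):
        \lnot (q \to q): α-rule — add q, \lnot q.
        × closes — contains both q and \lnot q.
  branch 2 (add \lnot ((\lnot t \to p) \land \lnot s), \lnot \lnot q):
    \lnot (\lnot p \land (q \to q)): β-rule — branch into \lnot \lnot p  //  \lnot (q \to q).
      branch 2.1 (add \lnot \lnot p):
        \lnot ((\lnot t \to p) \land \lnot s): β-rule — branch into \lnot (\lnot t \to p)  //  \lnot \lnot s.
          branch 2.1.1 (add \lnot (\lnot t \to p)):
            \lnot (\lnot t \to p): α-rule — add \lnot t, \lnot p.
            × closes — contains both t and \lnot t.
          branch 2.1.2 (add \lnot \lnot s):
            ○ open, literals {p=true, q=true, r=false, s=true, t=true}.
      branch 2.2 (add \lnot (q \to q)):
        \lnot (q \to q): α-rule — add q, \lnot q.
        × closes — contains both q and \lnot q.
3 branches closed, 3 open.
Each open branch fixes some atoms; the unmentioned ones are free. Counting distinct full assignments: branch {p=true, q=false, r=false, s=false, t=true} (none free) contributes 1 new; branch {p=true, q=false, r=false, s=false, t=true} (none free) contributes 0 new; branch {p=true, q=true, r=false, s=true, t=true} (none free) contributes 1 new. Total: 2.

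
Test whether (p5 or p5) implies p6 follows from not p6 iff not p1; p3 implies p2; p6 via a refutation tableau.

Yes

Initial set: {T (not p6 iff not p1); T (p3 implies p2); T p6; F ((p5 or p5) implies p6)}.
F ((p5 or p5) implies p6): α-rule — add T (p5 or p5), F p6.
× closes — contains both p6 and not p6.
All 1 branch closes.
Every branch closed, so the premises entail the conclusion.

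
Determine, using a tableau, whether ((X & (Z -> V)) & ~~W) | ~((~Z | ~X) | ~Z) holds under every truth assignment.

Assume the negation and expand:
Initial set: {~(((X & (Z -> V)) & ~~W) | ~((~Z | ~X) | ~Z))}.
~(((X & (Z -> V)) & ~~W) | ~((~Z | ~X) | ~Z)): α-rule — add ~((X & (Z -> V)) & ~~W), ~~((~Z | ~X) | ~Z).
~((X & (Z -> V)) & ~~W): β-rule — branch into ~(X & (Z -> V))  //  ~~~W.
  branch 1 (add ~(X & (Z -> V))):
    ~~((~Z | ~X) | ~Z): β-rule — branch into (~Z | ~X)  //  ~Z.
      branch 1.1 (add (~Z | ~X)):
        ~(X & (Z -> V)): β-rule — branch into ~X  //  ~(Z -> V).
          branch 1.1.1 (add ~X):
            (~Z | ~X): β-rule — branch into ~Z  //  ~X.
              branch 1.1.1.1 (add ~Z):
                ○ open, literals {X=F, Z=F}.
              branch 1.1.1.2 (add ~X):
                ○ open, literals {X=F}.
          branch 1.1.2 (add ~(Z -> V)):
            ~(Z -> V): α-rule — add Z, ~V.
            (~Z | ~X): β-rule — branch into ~Z  //  ~X.
              branch 1.1.2.1 (add ~Z):
                × closes — contains both Z and ~Z.
              branch 1.1.2.2 (add ~X):
                ○ open, literals {V=F, X=F, Z=T}.
      branch 1.2 (add ~Z):
        ~(X & (Z -> V)): β-rule — branch into ~X  //  ~(Z -> V).
          branch 1.2.1 (add ~X):
            ○ open, literals {X=F, Z=F}.
          branch 1.2.2 (add ~(Z -> V)):
            ~(Z -> V): α-rule — add Z, ~V.
            × closes — contains both Z and ~Z.
  branch 2 (add ~~~W):
    ~~~W: drop double negation, giving ~W.
    ~~((~Z | ~X) | ~Z): β-rule — branch into (~Z | ~X)  //  ~Z.
      branch 2.1 (add (~Z | ~X)):
        (~Z | ~X): β-rule — branch into ~Z  //  ~X.
          branch 2.1.1 (add ~Z):
            ○ open, literals {W=F, Z=F}.
          branch 2.1.2 (add ~X):
            ○ open, literals {W=F, X=F}.
      branch 2.2 (add ~Z):
        ○ open, literals {W=F, Z=F}.
2 branches closed, 7 open.
An open branch gives a countermodel: X=F, Z=F (unmentioned atoms arbitrary); under it the original formula is false.

Not valid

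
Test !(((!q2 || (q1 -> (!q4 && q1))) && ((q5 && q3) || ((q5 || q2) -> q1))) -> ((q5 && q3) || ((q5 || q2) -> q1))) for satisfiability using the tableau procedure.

Unsatisfiable

Initial set: {!(((!q2 || (q1 -> (!q4 && q1))) && ((q5 && q3) || ((q5 || q2) -> q1))) -> ((q5 && q3) || ((q5 || q2) -> q1)))}.
!(((!q2 || (q1 -> (!q4 && q1))) && ((q5 && q3) || ((q5 || q2) -> q1))) -> ((q5 && q3) || ((q5 || q2) -> q1))): α-rule — add ((!q2 || (q1 -> (!q4 && q1))) && ((q5 && q3) || ((q5 || q2) -> q1))), !((q5 && q3) || ((q5 || q2) -> q1)).
((!q2 || (q1 -> (!q4 && q1))) && ((q5 && q3) || ((q5 || q2) -> q1))): α-rule — add (!q2 || (q1 -> (!q4 && q1))), ((q5 && q3) || ((q5 || q2) -> q1)).
!((q5 && q3) || ((q5 || q2) -> q1)): α-rule — add !(q5 && q3), !((q5 || q2) -> q1).
!((q5 || q2) -> q1): α-rule — add (q5 || q2), !q1.
(!q2 || (q1 -> (!q4 && q1))): β-rule — branch into !q2  //  (q1 -> (!q4 && q1)).
  branch 1 (add !q2):
    ((q5 && q3) || ((q5 || q2) -> q1)): β-rule — branch into (q5 && q3)  //  ((q5 || q2) -> q1).
      branch 1.1 (add (q5 && q3)):
        (q5 && q3): α-rule — add q5, q3.
        !(q5 && q3): β-rule — branch into !q5  //  !q3.
          branch 1.1.1 (add !q5):
            × closes — contains both q5 and !q5.
          branch 1.1.2 (add !q3):
            × closes — contains both q3 and !q3.
      branch 1.2 (add ((q5 || q2) -> q1)):
        !(q5 && q3): β-rule — branch into !q5  //  !q3.
          branch 1.2.1 (add !q5):
            (q5 || q2): β-rule — branch into q5  //  q2.
              branch 1.2.1.1 (add q5):
                × closes — contains both q5 and !q5.
              branch 1.2.1.2 (add q2):
                × closes — contains both q2 and !q2.
          branch 1.2.2 (add !q3):
            (q5 || q2): β-rule — branch into q5  //  q2.
              branch 1.2.2.1 (add q5):
                ((q5 || q2) -> q1): β-rule — branch into !(q5 || q2)  //  q1.
                  branch 1.2.2.1.1 (add !(q5 || q2)):
                    !(q5 || q2): α-rule — add !q5, !q2.
                    × closes — contains both q5 and !q5.
                  branch 1.2.2.1.2 (add q1):
                    × closes — contains both q1 and !q1.
              branch 1.2.2.2 (add q2):
                × closes — contains both q2 and !q2.
  branch 2 (add (q1 -> (!q4 && q1))):
    ((q5 && q3) || ((q5 || q2) -> q1)): β-rule — branch into (q5 && q3)  //  ((q5 || q2) -> q1).
      branch 2.1 (add (q5 && q3)):
        (q5 && q3): α-rule — add q5, q3.
        !(q5 && q3): β-rule — branch into !q5  //  !q3.
          branch 2.1.1 (add !q5):
            × closes — contains both q5 and !q5.
          branch 2.1.2 (add !q3):
            × closes — contains both q3 and !q3.
      branch 2.2 (add ((q5 || q2) -> q1)):
        !(q5 && q3): β-rule — branch into !q5  //  !q3.
          branch 2.2.1 (add !q5):
            (q5 || q2): β-rule — branch into q5  //  q2.
              branch 2.2.1.1 (add q5):
                × closes — contains both q5 and !q5.
              branch 2.2.1.2 (add q2):
                (q1 -> (!q4 && q1)): β-rule — branch into !q1  //  (!q4 && q1).
                  branch 2.2.1.2.1 (add !q1):
                    ((q5 || q2) -> q1): β-rule — branch into !(q5 || q2)  //  q1.
                      branch 2.2.1.2.1.1 (add !(q5 || q2)):
                        !(q5 || q2): α-rule — add !q5, !q2.
                        × closes — contains both q2 and !q2.
                      branch 2.2.1.2.1.2 (add q1):
                        × closes — contains both q1 and !q1.
                  branch 2.2.1.2.2 (add (!q4 && q1)):
                    (!q4 && q1): α-rule — add !q4, q1.
                    × closes — contains both q1 and !q1.
          branch 2.2.2 (add !q3):
            (q5 || q2): β-rule — branch into q5  //  q2.
              branch 2.2.2.1 (add q5):
                (q1 -> (!q4 && q1)): β-rule — branch into !q1  //  (!q4 && q1).
                  branch 2.2.2.1.1 (add !q1):
                    ((q5 || q2) -> q1): β-rule — branch into !(q5 || q2)  //  q1.
                      branch 2.2.2.1.1.1 (add !(q5 || q2)):
                        !(q5 || q2): α-rule — add !q5, !q2.
                        × closes — contains both q5 and !q5.
                      branch 2.2.2.1.1.2 (add q1):
                        × closes — contains both q1 and !q1.
                  branch 2.2.2.1.2 (add (!q4 && q1)):
                    (!q4 && q1): α-rule — add !q4, q1.
                    × closes — contains both q1 and !q1.
              branch 2.2.2.2 (add q2):
                (q1 -> (!q4 && q1)): β-rule — branch into !q1  //  (!q4 && q1).
                  branch 2.2.2.2.1 (add !q1):
                    ((q5 || q2) -> q1): β-rule — branch into !(q5 || q2)  //  q1.
                      branch 2.2.2.2.1.1 (add !(q5 || q2)):
                        !(q5 || q2): α-rule — add !q5, !q2.
                        × closes — contains both q2 and !q2.
                      branch 2.2.2.2.1.2 (add q1):
                        × closes — contains both q1 and !q1.
                  branch 2.2.2.2.2 (add (!q4 && q1)):
                    (!q4 && q1): α-rule — add !q4, q1.
                    × closes — contains both q1 and !q1.
All 19 branches close.
Every branch closed; the formula is unsatisfiable.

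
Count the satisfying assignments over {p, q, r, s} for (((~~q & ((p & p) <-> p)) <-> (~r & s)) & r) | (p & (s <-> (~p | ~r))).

Initial set: {((((~~q & ((p & p) <-> p)) <-> (~r & s)) & r) | (p & (s <-> (~p | ~r))))}.
((((~~q & ((p & p) <-> p)) <-> (~r & s)) & r) | (p & (s <-> (~p | ~r)))): β-rule — branch into (((~~q & ((p & p) <-> p)) <-> (~r & s)) & r)  //  (p & (s <-> (~p | ~r))).
  branch 1 (add (((~~q & ((p & p) <-> p)) <-> (~r & s)) & r)):
    (((~~q & ((p & p) <-> p)) <-> (~r & s)) & r): α-rule — add ((~~q & ((p & p) <-> p)) <-> (~r & s)), r.
    ((~~q & ((p & p) <-> p)) <-> (~r & s)): β-rule — branch into (~~q & ((p & p) <-> p)), (~r & s)  //  ~(~~q & ((p & p) <-> p)), ~(~r & s).
      branch 1.1 (add (~~q & ((p & p) <-> p)), (~r & s)):
        (~~q & ((p & p) <-> p)): α-rule — add ~~q, ((p & p) <-> p).
        (~r & s): α-rule — add ~r, s.
        × closes — contains both r and ~r.
      branch 1.2 (add ~(~~q & ((p & p) <-> p)), ~(~r & s)):
        ~(~~q & ((p & p) <-> p)): β-rule — branch into ~~~q  //  ~((p & p) <-> p).
          branch 1.2.1 (add ~~~q):
            ~~~q: drop double negation, giving ~q.
            ~(~r & s): β-rule — branch into ~~r  //  ~s.
              branch 1.2.1.1 (add ~~r):
                ○ open, literals {q=F, r=T}.
              branch 1.2.1.2 (add ~s):
                ○ open, literals {q=F, r=T, s=F}.
          branch 1.2.2 (add ~((p & p) <-> p)):
            ~(~r & s): β-rule — branch into ~~r  //  ~s.
              branch 1.2.2.1 (add ~~r):
                ~((p & p) <-> p): β-rule — branch into (p & p), ~p  //  ~(p & p), p.
                  branch 1.2.2.1.1 (add (p & p), ~p):
                    (p & p): α-rule — add p, p.
                    × closes — contains both p and ~p.
                  branch 1.2.2.1.2 (add ~(p & p), p):
                    ~(p & p): β-rule — branch into ~p  //  ~p.
                      branch 1.2.2.1.2.1 (add ~p):
                        × closes — contains both p and ~p.
                      branch 1.2.2.1.2.2 (add ~p):
                        × closes — contains both p and ~p.
              branch 1.2.2.2 (add ~s):
                ~((p & p) <-> p): β-rule — branch into (p & p), ~p  //  ~(p & p), p.
                  branch 1.2.2.2.1 (add (p & p), ~p):
                    (p & p): α-rule — add p, p.
                    × closes — contains both p and ~p.
                  branch 1.2.2.2.2 (add ~(p & p), p):
                    ~(p & p): β-rule — branch into ~p  //  ~p.
                      branch 1.2.2.2.2.1 (add ~p):
                        × closes — contains both p and ~p.
                      branch 1.2.2.2.2.2 (add ~p):
                        × closes — contains both p and ~p.
  branch 2 (add (p & (s <-> (~p | ~r)))):
    (p & (s <-> (~p | ~r))): α-rule — add p, (s <-> (~p | ~r)).
    (s <-> (~p | ~r)): β-rule — branch into s, (~p | ~r)  //  ~s, ~(~p | ~r).
      branch 2.1 (add s, (~p | ~r)):
        (~p | ~r): β-rule — branch into ~p  //  ~r.
          branch 2.1.1 (add ~p):
            × closes — contains both p and ~p.
          branch 2.1.2 (add ~r):
            ○ open, literals {p=T, r=F, s=T}.
      branch 2.2 (add ~s, ~(~p | ~r)):
        ~(~p | ~r): α-rule — add ~~p, ~~r.
        ○ open, literals {p=T, r=T, s=F}.
8 branches closed, 4 open.
Each open branch fixes some atoms; the unmentioned ones are free. Counting distinct full assignments: branch {q=F, r=T} (p, s) contributes 4 new; branch {q=F, r=T, s=F} (p) contributes 0 new; branch {p=T, r=F, s=T} (q) contributes 2 new; branch {p=T, r=T, s=F} (q) contributes 1 new. Total: 7.

7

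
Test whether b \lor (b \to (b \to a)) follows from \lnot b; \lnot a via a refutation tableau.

Yes

Initial set: {\lnot b; \lnot a; \lnot (b \lor (b \to (b \to a)))}.
\lnot (b \lor (b \to (b \to a))): α-rule — add \lnot b, \lnot (b \to (b \to a)).
\lnot (b \to (b \to a)): α-rule — add b, \lnot (b \to a).
× closes — contains both b and \lnot b.
All 1 branch closes.
Every branch closed, so the premises entail the conclusion.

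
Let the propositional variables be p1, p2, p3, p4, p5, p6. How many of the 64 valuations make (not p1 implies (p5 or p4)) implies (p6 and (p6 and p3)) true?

Initial set: {((not p1 implies (p5 or p4)) implies (p6 and (p6 and p3)))}.
((not p1 implies (p5 or p4)) implies (p6 and (p6 and p3))): β-rule — branch into not (not p1 implies (p5 or p4))  //  (p6 and (p6 and p3)).
  branch 1 (add not (not p1 implies (p5 or p4))):
    not (not p1 implies (p5 or p4)): α-rule — add not p1, not (p5 or p4).
    not (p5 or p4): α-rule — add not p5, not p4.
    ○ open, literals {p1=0, p4=0, p5=0}.
  branch 2 (add (p6 and (p6 and p3))):
    (p6 and (p6 and p3)): α-rule — add p6, (p6 and p3).
    (p6 and p3): α-rule — add p6, p3.
    ○ open, literals {p3=1, p6=1}.
0 branches closed, 2 open.
Each open branch fixes some atoms; the unmentioned ones are free. Counting distinct full assignments: branch {p1=0, p4=0, p5=0} (p2, p3, p6) contributes 8 new; branch {p3=1, p6=1} (p1, p2, p4, p5) contributes 14 new. Total: 22.

22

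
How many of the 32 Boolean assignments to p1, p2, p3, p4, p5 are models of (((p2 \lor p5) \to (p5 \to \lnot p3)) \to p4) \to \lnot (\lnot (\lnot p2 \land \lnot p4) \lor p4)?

14

Initial set: {((((p2 \lor p5) \to (p5 \to \lnot p3)) \to p4) \to \lnot (\lnot (\lnot p2 \land \lnot p4) \lor p4))}.
((((p2 \lor p5) \to (p5 \to \lnot p3)) \to p4) \to \lnot (\lnot (\lnot p2 \land \lnot p4) \lor p4)): β-rule — branch into \lnot (((p2 \lor p5) \to (p5 \to \lnot p3)) \to p4)  //  \lnot (\lnot (\lnot p2 \land \lnot p4) \lor p4).
  branch 1 (add \lnot (((p2 \lor p5) \to (p5 \to \lnot p3)) \to p4)):
    \lnot (((p2 \lor p5) \to (p5 \to \lnot p3)) \to p4): α-rule — add ((p2 \lor p5) \to (p5 \to \lnot p3)), \lnot p4.
    ((p2 \lor p5) \to (p5 \to \lnot p3)): β-rule — branch into \lnot (p2 \lor p5)  //  (p5 \to \lnot p3).
      branch 1.1 (add \lnot (p2 \lor p5)):
        \lnot (p2 \lor p5): α-rule — add \lnot p2, \lnot p5.
        ○ open, literals {p2=false, p4=false, p5=false}.
      branch 1.2 (add (p5 \to \lnot p3)):
        (p5 \to \lnot p3): β-rule — branch into \lnot p5  //  \lnot p3.
          branch 1.2.1 (add \lnot p5):
            ○ open, literals {p4=false, p5=false}.
          branch 1.2.2 (add \lnot p3):
            ○ open, literals {p3=false, p4=false}.
  branch 2 (add \lnot (\lnot (\lnot p2 \land \lnot p4) \lor p4)):
    \lnot (\lnot (\lnot p2 \land \lnot p4) \lor p4): α-rule — add \lnot \lnot (\lnot p2 \land \lnot p4), \lnot p4.
    \lnot \lnot (\lnot p2 \land \lnot p4): α-rule — add \lnot p2, \lnot p4.
    ○ open, literals {p2=false, p4=false}.
0 branches closed, 4 open.
Each open branch fixes some atoms; the unmentioned ones are free. Counting distinct full assignments: branch {p2=false, p4=false, p5=false} (p1, p3) contributes 4 new; branch {p4=false, p5=false} (p1, p2, p3) contributes 4 new; branch {p3=false, p4=false} (p1, p2, p5) contributes 4 new; branch {p2=false, p4=false} (p1, p3, p5) contributes 2 new. Total: 14.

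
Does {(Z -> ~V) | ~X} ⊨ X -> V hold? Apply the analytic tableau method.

Initial set: {T ((Z -> ~V) | ~X); F (X -> V)}.
F (X -> V): α-rule — add T X, F V.
T ((Z -> ~V) | ~X): β-rule — branch into T (Z -> ~V)  //  T ~X.
  branch 1 (add T (Z -> ~V)):
    T (Z -> ~V): β-rule — branch into F Z  //  T ~V.
      branch 1.1 (add F Z):
        ○ open, literals {V=false, X=true, Z=false}.
      branch 1.2 (add T ~V):
        ○ open, literals {V=false, X=true}.
  branch 2 (add T ~X):
    × closes — contains both X and ~X.
1 branch closed, 2 open.
An open branch gives a countermodel: V=false, X=true, Z=false (unmentioned atoms arbitrary); the premises hold there but the conclusion fails.

No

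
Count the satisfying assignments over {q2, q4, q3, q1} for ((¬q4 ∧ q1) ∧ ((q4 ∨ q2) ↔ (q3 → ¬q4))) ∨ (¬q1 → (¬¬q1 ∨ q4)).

Initial set: {(((¬q4 ∧ q1) ∧ ((q4 ∨ q2) ↔ (q3 → ¬q4))) ∨ (¬q1 → (¬¬q1 ∨ q4)))}.
(((¬q4 ∧ q1) ∧ ((q4 ∨ q2) ↔ (q3 → ¬q4))) ∨ (¬q1 → (¬¬q1 ∨ q4))): β-rule — branch into ((¬q4 ∧ q1) ∧ ((q4 ∨ q2) ↔ (q3 → ¬q4)))  //  (¬q1 → (¬¬q1 ∨ q4)).
  branch 1 (add ((¬q4 ∧ q1) ∧ ((q4 ∨ q2) ↔ (q3 → ¬q4)))):
    ((¬q4 ∧ q1) ∧ ((q4 ∨ q2) ↔ (q3 → ¬q4))): α-rule — add (¬q4 ∧ q1), ((q4 ∨ q2) ↔ (q3 → ¬q4)).
    (¬q4 ∧ q1): α-rule — add ¬q4, q1.
    ((q4 ∨ q2) ↔ (q3 → ¬q4)): β-rule — branch into (q4 ∨ q2), (q3 → ¬q4)  //  ¬(q4 ∨ q2), ¬(q3 → ¬q4).
      branch 1.1 (add (q4 ∨ q2), (q3 → ¬q4)):
        (q4 ∨ q2): β-rule — branch into q4  //  q2.
          branch 1.1.1 (add q4):
            × closes — contains both q4 and ¬q4.
          branch 1.1.2 (add q2):
            (q3 → ¬q4): β-rule — branch into ¬q3  //  ¬q4.
              branch 1.1.2.1 (add ¬q3):
                ○ open, literals {q1=T, q2=T, q3=F, q4=F}.
              branch 1.1.2.2 (add ¬q4):
                ○ open, literals {q1=T, q2=T, q4=F}.
      branch 1.2 (add ¬(q4 ∨ q2), ¬(q3 → ¬q4)):
        ¬(q4 ∨ q2): α-rule — add ¬q4, ¬q2.
        ¬(q3 → ¬q4): α-rule — add q3, ¬¬q4.
        × closes — contains both q4 and ¬q4.
  branch 2 (add (¬q1 → (¬¬q1 ∨ q4))):
    (¬q1 → (¬¬q1 ∨ q4)): β-rule — branch into ¬¬q1  //  (¬¬q1 ∨ q4).
      branch 2.1 (add ¬¬q1):
        ○ open, literals {q1=T}.
      branch 2.2 (add (¬¬q1 ∨ q4)):
        (¬¬q1 ∨ q4): β-rule — branch into ¬¬q1  //  q4.
          branch 2.2.1 (add ¬¬q1):
            ¬¬q1: drop double negation, giving q1.
            ○ open, literals {q1=T}.
          branch 2.2.2 (add q4):
            ○ open, literals {q4=T}.
2 branches closed, 5 open.
Each open branch fixes some atoms; the unmentioned ones are free. Counting distinct full assignments: branch {q1=T, q2=T, q3=F, q4=F} (none free) contributes 1 new; branch {q1=T, q2=T, q4=F} (q3) contributes 1 new; branch {q1=T} (q2, q4, q3) contributes 6 new; branch {q1=T} (q2, q4, q3) contributes 0 new; branch {q4=T} (q2, q3, q1) contributes 4 new. Total: 12.

12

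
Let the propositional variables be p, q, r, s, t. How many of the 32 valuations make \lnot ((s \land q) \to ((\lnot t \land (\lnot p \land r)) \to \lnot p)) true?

Initial set: {T \lnot ((s \land q) \to ((\lnot t \land (\lnot p \land r)) \to \lnot p))}.
T \lnot ((s \land q) \to ((\lnot t \land (\lnot p \land r)) \to \lnot p)): α-rule — add T (s \land q), F ((\lnot t \land (\lnot p \land r)) \to \lnot p).
T (s \land q): α-rule — add T s, T q.
F ((\lnot t \land (\lnot p \land r)) \to \lnot p): α-rule — add T (\lnot t \land (\lnot p \land r)), F \lnot p.
T (\lnot t \land (\lnot p \land r)): α-rule — add T \lnot t, T (\lnot p \land r).
T (\lnot p \land r): α-rule — add T \lnot p, T r.
× closes — contains both p and \lnot p.
All 1 branch closes.
No open branches: the formula has 0 satisfying assignments.

0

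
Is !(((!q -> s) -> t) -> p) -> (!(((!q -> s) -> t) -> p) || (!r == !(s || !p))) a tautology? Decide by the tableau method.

Assume the negation and expand:
Initial set: {F (!(((!q -> s) -> t) -> p) -> (!(((!q -> s) -> t) -> p) || (!r == !(s || !p))))}.
F (!(((!q -> s) -> t) -> p) -> (!(((!q -> s) -> t) -> p) || (!r == !(s || !p)))): α-rule — add T !(((!q -> s) -> t) -> p), F (!(((!q -> s) -> t) -> p) || (!r == !(s || !p))).
T !(((!q -> s) -> t) -> p): α-rule — add T ((!q -> s) -> t), F p.
F (!(((!q -> s) -> t) -> p) || (!r == !(s || !p))): α-rule — add F !(((!q -> s) -> t) -> p), F (!r == !(s || !p)).
T ((!q -> s) -> t): β-rule — branch into F (!q -> s)  //  T t.
  branch 1 (add F (!q -> s)):
    F (!q -> s): α-rule — add T !q, F s.
    F !(((!q -> s) -> t) -> p): β-rule — branch into F ((!q -> s) -> t)  //  T p.
      branch 1.1 (add F ((!q -> s) -> t)):
        F ((!q -> s) -> t): α-rule — add T (!q -> s), F t.
        F (!r == !(s || !p)): β-rule — branch into T !r, F !(s || !p)  //  F !r, T !(s || !p).
          branch 1.1.1 (add T !r, F !(s || !p)):
            T (!q -> s): β-rule — branch into F !q  //  T s.
              branch 1.1.1.1 (add F !q):
                × closes — contains both q and !q.
              branch 1.1.1.2 (add T s):
                × closes — contains both s and !s.
          branch 1.1.2 (add F !r, T !(s || !p)):
            T !(s || !p): α-rule — add F s, F !p.
            × closes — contains both p and !p.
      branch 1.2 (add T p):
        × closes — contains both p and !p.
  branch 2 (add T t):
    F !(((!q -> s) -> t) -> p): β-rule — branch into F ((!q -> s) -> t)  //  T p.
      branch 2.1 (add F ((!q -> s) -> t)):
        F ((!q -> s) -> t): α-rule — add T (!q -> s), F t.
        × closes — contains both t and !t.
      branch 2.2 (add T p):
        × closes — contains both p and !p.
All 6 branches close.
Every branch closed, so the negation is unsatisfiable and the formula is valid.

Valid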